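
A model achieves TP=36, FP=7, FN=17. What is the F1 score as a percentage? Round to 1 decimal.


Precision = TP / (TP + FP) = 36 / 43 = 0.8372
Recall = TP / (TP + FN) = 36 / 53 = 0.6792
F1 = 2 * P * R / (P + R)
= 2 * 0.8372 * 0.6792 / (0.8372 + 0.6792)
= 1.1373 / 1.5165
= 0.75
As percentage: 75.0%

75.0


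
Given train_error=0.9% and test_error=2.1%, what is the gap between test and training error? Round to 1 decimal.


Generalization gap = test_error - train_error
= 2.1 - 0.9
= 1.2%
A small gap suggests good generalization.

1.2


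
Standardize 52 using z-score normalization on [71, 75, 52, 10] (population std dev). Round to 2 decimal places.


Mean = (71 + 75 + 52 + 10) / 4 = 52.0
Variance = sum((x_i - mean)^2) / n = 663.5
Std = sqrt(663.5) = 25.7585
Z = (x - mean) / std
= (52 - 52.0) / 25.7585
= 0.0 / 25.7585
= 0.00

0.00


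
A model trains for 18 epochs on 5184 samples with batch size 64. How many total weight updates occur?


Iterations per epoch = 5184 / 64 = 81
Total updates = iterations_per_epoch * epochs
= 81 * 18
= 1458

1458


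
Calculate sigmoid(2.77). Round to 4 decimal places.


sigmoid(z) = 1 / (1 + exp(-z))
exp(-(2.77)) = exp(-2.77) = 0.0627
1 + 0.0627 = 1.0627
1 / 1.0627 = 0.9410

0.9410


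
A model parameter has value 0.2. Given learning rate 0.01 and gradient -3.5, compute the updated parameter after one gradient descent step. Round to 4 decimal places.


w_new = w_old - lr * gradient
= 0.2 - 0.01 * -3.5
= 0.2 - (-0.035)
= 0.2350

0.2350


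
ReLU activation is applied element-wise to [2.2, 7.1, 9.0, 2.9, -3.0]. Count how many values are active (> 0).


ReLU(x) = max(0, x) for each element:
ReLU(2.2) = 2.2
ReLU(7.1) = 7.1
ReLU(9.0) = 9.0
ReLU(2.9) = 2.9
ReLU(-3.0) = 0
Active neurons (>0): 4

4


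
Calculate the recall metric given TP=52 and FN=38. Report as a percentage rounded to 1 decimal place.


Recall = TP / (TP + FN) * 100
= 52 / (52 + 38)
= 52 / 90
= 0.5778
= 57.8%

57.8


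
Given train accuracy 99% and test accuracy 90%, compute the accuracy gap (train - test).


Gap = train_accuracy - test_accuracy
= 99 - 90
= 9%
This moderate gap may indicate mild overfitting.

9


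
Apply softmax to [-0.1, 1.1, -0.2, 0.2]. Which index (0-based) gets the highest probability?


Softmax is a monotonic transformation, so it preserves the argmax.
We need to find the index of the maximum logit.
Index 0: -0.1
Index 1: 1.1
Index 2: -0.2
Index 3: 0.2
Maximum logit = 1.1 at index 1

1


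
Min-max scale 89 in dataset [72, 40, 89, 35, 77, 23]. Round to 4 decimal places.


Min = 23, Max = 89
Range = 89 - 23 = 66
Scaled = (x - min) / (max - min)
= (89 - 23) / 66
= 66 / 66
= 1.0000

1.0000


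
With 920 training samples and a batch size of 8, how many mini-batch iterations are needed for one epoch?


Iterations per epoch = dataset_size / batch_size
= 920 / 8
= 115

115


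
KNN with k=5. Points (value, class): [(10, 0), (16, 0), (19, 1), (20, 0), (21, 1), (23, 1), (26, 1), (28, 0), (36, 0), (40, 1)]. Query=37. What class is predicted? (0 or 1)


Distances from query 37:
Point 36 (class 0): distance = 1
Point 40 (class 1): distance = 3
Point 28 (class 0): distance = 9
Point 26 (class 1): distance = 11
Point 23 (class 1): distance = 14
K=5 nearest neighbors: classes = [0, 1, 0, 1, 1]
Votes for class 1: 3 / 5
Majority vote => class 1

1


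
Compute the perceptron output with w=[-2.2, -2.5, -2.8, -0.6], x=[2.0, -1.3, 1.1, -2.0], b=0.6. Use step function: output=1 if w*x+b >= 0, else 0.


z = w . x + b
= -2.2*2.0 + -2.5*-1.3 + -2.8*1.1 + -0.6*-2.0 + 0.6
= -4.4 + 3.25 + -3.08 + 1.2 + 0.6
= -3.03 + 0.6
= -2.43
Since z = -2.43 < 0, output = 0

0


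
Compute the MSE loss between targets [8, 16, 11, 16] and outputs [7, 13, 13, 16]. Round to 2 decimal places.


Differences: [1, 3, -2, 0]
Squared errors: [1, 9, 4, 0]
Sum of squared errors = 14
MSE = 14 / 4 = 3.50

3.50


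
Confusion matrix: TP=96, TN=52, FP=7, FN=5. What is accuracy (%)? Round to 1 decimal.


Accuracy = (TP + TN) / (TP + TN + FP + FN) * 100
= (96 + 52) / (96 + 52 + 7 + 5)
= 148 / 160
= 0.925
= 92.5%

92.5


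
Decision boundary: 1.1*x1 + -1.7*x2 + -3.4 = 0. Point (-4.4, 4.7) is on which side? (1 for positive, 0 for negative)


Compute 1.1 * -4.4 + -1.7 * 4.7 + -3.4
= -4.84 + -7.99 + -3.4
= -16.23
Since -16.23 < 0, the point is on the negative side.

0


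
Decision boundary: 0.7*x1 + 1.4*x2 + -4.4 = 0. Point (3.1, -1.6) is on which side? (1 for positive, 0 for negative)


Compute 0.7 * 3.1 + 1.4 * -1.6 + -4.4
= 2.17 + -2.24 + -4.4
= -4.47
Since -4.47 < 0, the point is on the negative side.

0


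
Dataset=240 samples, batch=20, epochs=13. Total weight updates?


Iterations per epoch = 240 / 20 = 12
Total updates = iterations_per_epoch * epochs
= 12 * 13
= 156

156


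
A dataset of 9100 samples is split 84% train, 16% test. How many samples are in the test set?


Train samples = 9100 * 84% = 7644
Test samples = 9100 - 7644
= 1456

1456


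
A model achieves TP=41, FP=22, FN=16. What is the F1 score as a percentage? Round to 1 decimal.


Precision = TP / (TP + FP) = 41 / 63 = 0.6508
Recall = TP / (TP + FN) = 41 / 57 = 0.7193
F1 = 2 * P * R / (P + R)
= 2 * 0.6508 * 0.7193 / (0.6508 + 0.7193)
= 0.9362 / 1.3701
= 0.6833
As percentage: 68.3%

68.3


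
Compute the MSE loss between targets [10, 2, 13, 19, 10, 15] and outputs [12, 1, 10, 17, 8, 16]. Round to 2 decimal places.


Differences: [-2, 1, 3, 2, 2, -1]
Squared errors: [4, 1, 9, 4, 4, 1]
Sum of squared errors = 23
MSE = 23 / 6 = 3.83

3.83


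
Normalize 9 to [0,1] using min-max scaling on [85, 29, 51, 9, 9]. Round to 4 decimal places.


Min = 9, Max = 85
Range = 85 - 9 = 76
Scaled = (x - min) / (max - min)
= (9 - 9) / 76
= 0 / 76
= 0.0000

0.0000


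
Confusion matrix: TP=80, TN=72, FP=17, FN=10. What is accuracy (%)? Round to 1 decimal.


Accuracy = (TP + TN) / (TP + TN + FP + FN) * 100
= (80 + 72) / (80 + 72 + 17 + 10)
= 152 / 179
= 0.8492
= 84.9%

84.9


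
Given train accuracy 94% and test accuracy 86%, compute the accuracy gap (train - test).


Gap = train_accuracy - test_accuracy
= 94 - 86
= 8%
This moderate gap may indicate mild overfitting.

8


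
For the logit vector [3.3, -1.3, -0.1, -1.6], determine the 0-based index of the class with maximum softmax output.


Softmax is a monotonic transformation, so it preserves the argmax.
We need to find the index of the maximum logit.
Index 0: 3.3
Index 1: -1.3
Index 2: -0.1
Index 3: -1.6
Maximum logit = 3.3 at index 0

0


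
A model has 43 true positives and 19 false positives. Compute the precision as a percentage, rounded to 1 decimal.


Precision = TP / (TP + FP) * 100
= 43 / (43 + 19)
= 43 / 62
= 0.6935
= 69.4%

69.4


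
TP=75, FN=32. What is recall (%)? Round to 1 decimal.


Recall = TP / (TP + FN) * 100
= 75 / (75 + 32)
= 75 / 107
= 0.7009
= 70.1%

70.1


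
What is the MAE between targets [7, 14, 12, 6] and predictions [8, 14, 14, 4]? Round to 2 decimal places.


Absolute errors: [1, 0, 2, 2]
Sum of absolute errors = 5
MAE = 5 / 4 = 1.25

1.25


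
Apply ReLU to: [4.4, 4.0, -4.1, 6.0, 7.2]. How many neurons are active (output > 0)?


ReLU(x) = max(0, x) for each element:
ReLU(4.4) = 4.4
ReLU(4.0) = 4.0
ReLU(-4.1) = 0
ReLU(6.0) = 6.0
ReLU(7.2) = 7.2
Active neurons (>0): 4

4


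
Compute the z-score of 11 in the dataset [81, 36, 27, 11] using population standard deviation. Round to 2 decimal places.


Mean = (81 + 36 + 27 + 11) / 4 = 38.75
Variance = sum((x_i - mean)^2) / n = 675.1875
Std = sqrt(675.1875) = 25.9844
Z = (x - mean) / std
= (11 - 38.75) / 25.9844
= -27.75 / 25.9844
= -1.07

-1.07


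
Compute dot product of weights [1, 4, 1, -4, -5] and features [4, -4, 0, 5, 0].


Element-wise products:
1 * 4 = 4
4 * -4 = -16
1 * 0 = 0
-4 * 5 = -20
-5 * 0 = 0
Sum = 4 + -16 + 0 + -20 + 0
= -32

-32


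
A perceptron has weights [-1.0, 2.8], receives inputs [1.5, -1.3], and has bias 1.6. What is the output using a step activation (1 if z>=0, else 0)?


z = w . x + b
= -1.0*1.5 + 2.8*-1.3 + 1.6
= -1.5 + -3.64 + 1.6
= -5.14 + 1.6
= -3.54
Since z = -3.54 < 0, output = 0

0


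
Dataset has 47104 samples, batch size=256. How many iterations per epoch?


Iterations per epoch = dataset_size / batch_size
= 47104 / 256
= 184

184


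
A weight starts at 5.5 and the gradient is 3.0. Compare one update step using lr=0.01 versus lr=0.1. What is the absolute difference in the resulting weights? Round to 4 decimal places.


With lr=0.01: w_new = 5.5 - 0.01 * 3.0 = 5.47
With lr=0.1: w_new = 5.5 - 0.1 * 3.0 = 5.2
Absolute difference = |5.47 - 5.2|
= 0.2700

0.2700


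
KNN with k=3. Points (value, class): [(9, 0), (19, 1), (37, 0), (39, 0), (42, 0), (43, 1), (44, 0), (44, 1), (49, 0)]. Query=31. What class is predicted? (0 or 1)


Distances from query 31:
Point 37 (class 0): distance = 6
Point 39 (class 0): distance = 8
Point 42 (class 0): distance = 11
K=3 nearest neighbors: classes = [0, 0, 0]
Votes for class 1: 0 / 3
Majority vote => class 0

0


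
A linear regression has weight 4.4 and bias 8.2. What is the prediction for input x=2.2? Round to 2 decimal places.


y = 4.4 * 2.2 + (8.2)
= 9.68 + (8.2)
= 17.88

17.88


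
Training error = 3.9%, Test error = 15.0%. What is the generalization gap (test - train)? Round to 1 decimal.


Generalization gap = test_error - train_error
= 15.0 - 3.9
= 11.1%
A large gap suggests overfitting.

11.1


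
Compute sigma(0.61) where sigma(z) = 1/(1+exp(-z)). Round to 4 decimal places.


sigmoid(z) = 1 / (1 + exp(-z))
exp(-(0.61)) = exp(-0.61) = 0.5434
1 + 0.5434 = 1.5434
1 / 1.5434 = 0.6479

0.6479


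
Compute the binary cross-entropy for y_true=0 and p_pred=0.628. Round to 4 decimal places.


For y=0: Loss = -log(1-p)
= -log(1 - 0.628)
= -log(0.372)
= -(-0.9889)
= 0.9889

0.9889


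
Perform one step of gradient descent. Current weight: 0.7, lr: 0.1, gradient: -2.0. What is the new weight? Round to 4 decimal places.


w_new = w_old - lr * gradient
= 0.7 - 0.1 * -2.0
= 0.7 - (-0.2)
= 0.9000

0.9000


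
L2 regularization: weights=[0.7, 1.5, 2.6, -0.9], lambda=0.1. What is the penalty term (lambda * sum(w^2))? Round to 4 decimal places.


Squaring each weight:
0.7^2 = 0.49
1.5^2 = 2.25
2.6^2 = 6.76
(-0.9)^2 = 0.81
Sum of squares = 10.31
Penalty = 0.1 * 10.31 = 1.0310

1.0310


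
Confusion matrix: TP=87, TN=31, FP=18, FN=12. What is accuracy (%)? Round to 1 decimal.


Accuracy = (TP + TN) / (TP + TN + FP + FN) * 100
= (87 + 31) / (87 + 31 + 18 + 12)
= 118 / 148
= 0.7973
= 79.7%

79.7


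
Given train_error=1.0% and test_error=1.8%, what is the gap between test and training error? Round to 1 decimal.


Generalization gap = test_error - train_error
= 1.8 - 1.0
= 0.8%
A small gap suggests good generalization.

0.8


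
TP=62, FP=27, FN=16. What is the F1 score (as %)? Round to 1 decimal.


Precision = TP / (TP + FP) = 62 / 89 = 0.6966
Recall = TP / (TP + FN) = 62 / 78 = 0.7949
F1 = 2 * P * R / (P + R)
= 2 * 0.6966 * 0.7949 / (0.6966 + 0.7949)
= 1.1075 / 1.4915
= 0.7425
As percentage: 74.3%

74.3


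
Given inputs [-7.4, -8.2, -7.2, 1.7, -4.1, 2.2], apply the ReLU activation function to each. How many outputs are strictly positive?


ReLU(x) = max(0, x) for each element:
ReLU(-7.4) = 0
ReLU(-8.2) = 0
ReLU(-7.2) = 0
ReLU(1.7) = 1.7
ReLU(-4.1) = 0
ReLU(2.2) = 2.2
Active neurons (>0): 2

2


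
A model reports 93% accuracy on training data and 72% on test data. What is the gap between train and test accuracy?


Gap = train_accuracy - test_accuracy
= 93 - 72
= 21%
This large gap strongly indicates overfitting.

21


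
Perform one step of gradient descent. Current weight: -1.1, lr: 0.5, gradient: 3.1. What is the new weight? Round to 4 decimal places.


w_new = w_old - lr * gradient
= -1.1 - 0.5 * 3.1
= -1.1 - (1.55)
= -2.6500

-2.6500


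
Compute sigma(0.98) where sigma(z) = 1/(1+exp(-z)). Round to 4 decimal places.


sigmoid(z) = 1 / (1 + exp(-z))
exp(-(0.98)) = exp(-0.98) = 0.3753
1 + 0.3753 = 1.3753
1 / 1.3753 = 0.7271

0.7271


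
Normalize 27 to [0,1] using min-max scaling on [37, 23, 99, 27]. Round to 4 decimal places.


Min = 23, Max = 99
Range = 99 - 23 = 76
Scaled = (x - min) / (max - min)
= (27 - 23) / 76
= 4 / 76
= 0.0526

0.0526


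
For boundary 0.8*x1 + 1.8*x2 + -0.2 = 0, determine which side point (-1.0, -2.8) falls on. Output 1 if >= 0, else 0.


Compute 0.8 * -1.0 + 1.8 * -2.8 + -0.2
= -0.8 + -5.04 + -0.2
= -6.04
Since -6.04 < 0, the point is on the negative side.

0


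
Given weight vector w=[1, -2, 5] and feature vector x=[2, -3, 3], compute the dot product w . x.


Element-wise products:
1 * 2 = 2
-2 * -3 = 6
5 * 3 = 15
Sum = 2 + 6 + 15
= 23

23


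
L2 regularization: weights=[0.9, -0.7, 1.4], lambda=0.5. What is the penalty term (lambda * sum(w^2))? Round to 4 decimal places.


Squaring each weight:
0.9^2 = 0.81
(-0.7)^2 = 0.49
1.4^2 = 1.96
Sum of squares = 3.26
Penalty = 0.5 * 3.26 = 1.6300

1.6300


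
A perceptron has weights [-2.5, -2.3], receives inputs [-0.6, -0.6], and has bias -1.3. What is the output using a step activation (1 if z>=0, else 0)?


z = w . x + b
= -2.5*-0.6 + -2.3*-0.6 + -1.3
= 1.5 + 1.38 + -1.3
= 2.88 + -1.3
= 1.58
Since z = 1.58 >= 0, output = 1

1


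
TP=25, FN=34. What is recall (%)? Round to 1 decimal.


Recall = TP / (TP + FN) * 100
= 25 / (25 + 34)
= 25 / 59
= 0.4237
= 42.4%

42.4


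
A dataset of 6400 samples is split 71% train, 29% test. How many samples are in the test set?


Train samples = 6400 * 71% = 4544
Test samples = 6400 - 4544
= 1856

1856


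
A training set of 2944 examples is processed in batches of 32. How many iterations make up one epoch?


Iterations per epoch = dataset_size / batch_size
= 2944 / 32
= 92

92


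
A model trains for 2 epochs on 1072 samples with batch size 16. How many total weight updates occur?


Iterations per epoch = 1072 / 16 = 67
Total updates = iterations_per_epoch * epochs
= 67 * 2
= 134

134


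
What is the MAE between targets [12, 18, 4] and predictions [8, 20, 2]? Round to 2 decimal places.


Absolute errors: [4, 2, 2]
Sum of absolute errors = 8
MAE = 8 / 3 = 2.67

2.67


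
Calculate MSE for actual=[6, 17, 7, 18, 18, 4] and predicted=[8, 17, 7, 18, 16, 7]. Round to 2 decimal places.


Differences: [-2, 0, 0, 0, 2, -3]
Squared errors: [4, 0, 0, 0, 4, 9]
Sum of squared errors = 17
MSE = 17 / 6 = 2.83

2.83


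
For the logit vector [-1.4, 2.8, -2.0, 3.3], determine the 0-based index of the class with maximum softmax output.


Softmax is a monotonic transformation, so it preserves the argmax.
We need to find the index of the maximum logit.
Index 0: -1.4
Index 1: 2.8
Index 2: -2.0
Index 3: 3.3
Maximum logit = 3.3 at index 3

3


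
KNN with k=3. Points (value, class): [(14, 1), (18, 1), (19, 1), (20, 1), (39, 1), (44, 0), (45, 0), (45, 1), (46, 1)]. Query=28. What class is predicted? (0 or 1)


Distances from query 28:
Point 20 (class 1): distance = 8
Point 19 (class 1): distance = 9
Point 18 (class 1): distance = 10
K=3 nearest neighbors: classes = [1, 1, 1]
Votes for class 1: 3 / 3
Majority vote => class 1

1


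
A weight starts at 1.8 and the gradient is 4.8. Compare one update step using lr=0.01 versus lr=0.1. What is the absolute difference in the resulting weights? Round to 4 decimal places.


With lr=0.01: w_new = 1.8 - 0.01 * 4.8 = 1.752
With lr=0.1: w_new = 1.8 - 0.1 * 4.8 = 1.32
Absolute difference = |1.752 - 1.32|
= 0.4320

0.4320


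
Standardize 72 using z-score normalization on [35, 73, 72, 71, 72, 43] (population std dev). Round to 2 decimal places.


Mean = (35 + 73 + 72 + 71 + 72 + 43) / 6 = 61.0
Variance = sum((x_i - mean)^2) / n = 247.6667
Std = sqrt(247.6667) = 15.7374
Z = (x - mean) / std
= (72 - 61.0) / 15.7374
= 11.0 / 15.7374
= 0.70

0.70


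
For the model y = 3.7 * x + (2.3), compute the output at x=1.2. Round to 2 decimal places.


y = 3.7 * 1.2 + (2.3)
= 4.44 + (2.3)
= 6.74

6.74


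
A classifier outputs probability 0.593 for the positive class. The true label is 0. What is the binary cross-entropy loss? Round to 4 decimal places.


For y=0: Loss = -log(1-p)
= -log(1 - 0.593)
= -log(0.407)
= -(-0.8989)
= 0.8989

0.8989


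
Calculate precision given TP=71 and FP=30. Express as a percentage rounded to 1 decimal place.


Precision = TP / (TP + FP) * 100
= 71 / (71 + 30)
= 71 / 101
= 0.703
= 70.3%

70.3


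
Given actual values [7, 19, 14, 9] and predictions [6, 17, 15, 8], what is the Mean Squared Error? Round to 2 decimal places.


Differences: [1, 2, -1, 1]
Squared errors: [1, 4, 1, 1]
Sum of squared errors = 7
MSE = 7 / 4 = 1.75

1.75


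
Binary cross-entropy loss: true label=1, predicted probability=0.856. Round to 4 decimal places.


For y=1: Loss = -log(p)
= -log(0.856)
= -(-0.1555)
= 0.1555

0.1555


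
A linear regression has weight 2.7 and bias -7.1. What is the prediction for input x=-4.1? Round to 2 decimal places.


y = 2.7 * -4.1 + (-7.1)
= -11.07 + (-7.1)
= -18.17

-18.17


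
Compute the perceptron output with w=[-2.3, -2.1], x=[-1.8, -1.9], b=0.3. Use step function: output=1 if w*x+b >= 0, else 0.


z = w . x + b
= -2.3*-1.8 + -2.1*-1.9 + 0.3
= 4.14 + 3.99 + 0.3
= 8.13 + 0.3
= 8.43
Since z = 8.43 >= 0, output = 1

1


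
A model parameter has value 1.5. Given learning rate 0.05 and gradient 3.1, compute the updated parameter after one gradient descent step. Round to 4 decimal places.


w_new = w_old - lr * gradient
= 1.5 - 0.05 * 3.1
= 1.5 - (0.155)
= 1.3450

1.3450


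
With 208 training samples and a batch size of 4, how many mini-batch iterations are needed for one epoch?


Iterations per epoch = dataset_size / batch_size
= 208 / 4
= 52

52


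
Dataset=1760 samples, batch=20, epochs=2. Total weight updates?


Iterations per epoch = 1760 / 20 = 88
Total updates = iterations_per_epoch * epochs
= 88 * 2
= 176

176


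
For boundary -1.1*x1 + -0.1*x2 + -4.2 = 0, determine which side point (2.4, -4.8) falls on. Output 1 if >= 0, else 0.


Compute -1.1 * 2.4 + -0.1 * -4.8 + -4.2
= -2.64 + 0.48 + -4.2
= -6.36
Since -6.36 < 0, the point is on the negative side.

0


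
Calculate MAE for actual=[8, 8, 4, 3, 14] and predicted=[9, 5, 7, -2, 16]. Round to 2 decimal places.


Absolute errors: [1, 3, 3, 5, 2]
Sum of absolute errors = 14
MAE = 14 / 5 = 2.80

2.80


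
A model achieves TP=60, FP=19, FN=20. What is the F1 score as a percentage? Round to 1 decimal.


Precision = TP / (TP + FP) = 60 / 79 = 0.7595
Recall = TP / (TP + FN) = 60 / 80 = 0.75
F1 = 2 * P * R / (P + R)
= 2 * 0.7595 * 0.75 / (0.7595 + 0.75)
= 1.1392 / 1.5095
= 0.7547
As percentage: 75.5%

75.5


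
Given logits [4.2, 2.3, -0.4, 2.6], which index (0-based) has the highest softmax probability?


Softmax is a monotonic transformation, so it preserves the argmax.
We need to find the index of the maximum logit.
Index 0: 4.2
Index 1: 2.3
Index 2: -0.4
Index 3: 2.6
Maximum logit = 4.2 at index 0

0


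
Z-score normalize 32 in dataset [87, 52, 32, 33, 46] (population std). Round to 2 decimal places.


Mean = (87 + 52 + 32 + 33 + 46) / 5 = 50.0
Variance = sum((x_i - mean)^2) / n = 400.4
Std = sqrt(400.4) = 20.01
Z = (x - mean) / std
= (32 - 50.0) / 20.01
= -18.0 / 20.01
= -0.90

-0.90


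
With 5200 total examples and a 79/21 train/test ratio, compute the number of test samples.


Train samples = 5200 * 79% = 4108
Test samples = 5200 - 4108
= 1092

1092


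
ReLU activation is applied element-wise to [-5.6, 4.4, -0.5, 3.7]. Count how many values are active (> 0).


ReLU(x) = max(0, x) for each element:
ReLU(-5.6) = 0
ReLU(4.4) = 4.4
ReLU(-0.5) = 0
ReLU(3.7) = 3.7
Active neurons (>0): 2

2


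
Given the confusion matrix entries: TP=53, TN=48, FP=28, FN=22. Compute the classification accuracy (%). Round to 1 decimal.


Accuracy = (TP + TN) / (TP + TN + FP + FN) * 100
= (53 + 48) / (53 + 48 + 28 + 22)
= 101 / 151
= 0.6689
= 66.9%

66.9


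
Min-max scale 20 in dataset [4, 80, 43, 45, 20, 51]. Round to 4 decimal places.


Min = 4, Max = 80
Range = 80 - 4 = 76
Scaled = (x - min) / (max - min)
= (20 - 4) / 76
= 16 / 76
= 0.2105

0.2105


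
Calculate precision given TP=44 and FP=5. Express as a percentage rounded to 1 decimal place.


Precision = TP / (TP + FP) * 100
= 44 / (44 + 5)
= 44 / 49
= 0.898
= 89.8%

89.8


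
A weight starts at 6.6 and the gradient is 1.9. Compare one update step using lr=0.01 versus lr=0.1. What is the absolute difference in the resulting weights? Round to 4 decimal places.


With lr=0.01: w_new = 6.6 - 0.01 * 1.9 = 6.581
With lr=0.1: w_new = 6.6 - 0.1 * 1.9 = 6.41
Absolute difference = |6.581 - 6.41|
= 0.1710

0.1710


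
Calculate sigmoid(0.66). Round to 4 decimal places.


sigmoid(z) = 1 / (1 + exp(-z))
exp(-(0.66)) = exp(-0.66) = 0.5169
1 + 0.5169 = 1.5169
1 / 1.5169 = 0.6593

0.6593


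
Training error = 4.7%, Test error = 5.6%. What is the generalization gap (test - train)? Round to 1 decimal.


Generalization gap = test_error - train_error
= 5.6 - 4.7
= 0.9%
A small gap suggests good generalization.

0.9


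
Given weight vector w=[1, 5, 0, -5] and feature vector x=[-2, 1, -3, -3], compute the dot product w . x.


Element-wise products:
1 * -2 = -2
5 * 1 = 5
0 * -3 = 0
-5 * -3 = 15
Sum = -2 + 5 + 0 + 15
= 18

18


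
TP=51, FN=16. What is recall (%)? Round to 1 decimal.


Recall = TP / (TP + FN) * 100
= 51 / (51 + 16)
= 51 / 67
= 0.7612
= 76.1%

76.1


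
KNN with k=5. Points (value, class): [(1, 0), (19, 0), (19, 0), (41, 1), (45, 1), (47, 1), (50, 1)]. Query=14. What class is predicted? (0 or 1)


Distances from query 14:
Point 19 (class 0): distance = 5
Point 19 (class 0): distance = 5
Point 1 (class 0): distance = 13
Point 41 (class 1): distance = 27
Point 45 (class 1): distance = 31
K=5 nearest neighbors: classes = [0, 0, 0, 1, 1]
Votes for class 1: 2 / 5
Majority vote => class 0

0


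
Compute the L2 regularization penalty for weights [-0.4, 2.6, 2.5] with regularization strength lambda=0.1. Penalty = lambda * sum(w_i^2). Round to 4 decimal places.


Squaring each weight:
(-0.4)^2 = 0.16
2.6^2 = 6.76
2.5^2 = 6.25
Sum of squares = 13.17
Penalty = 0.1 * 13.17 = 1.3170

1.3170


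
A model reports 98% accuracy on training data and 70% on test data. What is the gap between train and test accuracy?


Gap = train_accuracy - test_accuracy
= 98 - 70
= 28%
This large gap strongly indicates overfitting.

28


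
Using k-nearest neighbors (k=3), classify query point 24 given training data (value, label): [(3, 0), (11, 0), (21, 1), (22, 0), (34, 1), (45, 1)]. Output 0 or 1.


Distances from query 24:
Point 22 (class 0): distance = 2
Point 21 (class 1): distance = 3
Point 34 (class 1): distance = 10
K=3 nearest neighbors: classes = [0, 1, 1]
Votes for class 1: 2 / 3
Majority vote => class 1

1


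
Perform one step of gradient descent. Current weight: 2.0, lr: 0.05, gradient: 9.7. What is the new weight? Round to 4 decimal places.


w_new = w_old - lr * gradient
= 2.0 - 0.05 * 9.7
= 2.0 - (0.485)
= 1.5150

1.5150


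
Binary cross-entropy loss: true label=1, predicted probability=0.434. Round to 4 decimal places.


For y=1: Loss = -log(p)
= -log(0.434)
= -(-0.8347)
= 0.8347

0.8347


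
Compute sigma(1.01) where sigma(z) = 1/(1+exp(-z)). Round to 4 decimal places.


sigmoid(z) = 1 / (1 + exp(-z))
exp(-(1.01)) = exp(-1.01) = 0.3642
1 + 0.3642 = 1.3642
1 / 1.3642 = 0.7330

0.7330


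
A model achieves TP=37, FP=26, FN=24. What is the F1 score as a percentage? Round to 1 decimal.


Precision = TP / (TP + FP) = 37 / 63 = 0.5873
Recall = TP / (TP + FN) = 37 / 61 = 0.6066
F1 = 2 * P * R / (P + R)
= 2 * 0.5873 * 0.6066 / (0.5873 + 0.6066)
= 0.7125 / 1.1939
= 0.5968
As percentage: 59.7%

59.7


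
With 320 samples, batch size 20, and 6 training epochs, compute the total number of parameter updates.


Iterations per epoch = 320 / 20 = 16
Total updates = iterations_per_epoch * epochs
= 16 * 6
= 96

96


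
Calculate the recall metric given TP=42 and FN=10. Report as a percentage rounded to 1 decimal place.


Recall = TP / (TP + FN) * 100
= 42 / (42 + 10)
= 42 / 52
= 0.8077
= 80.8%

80.8


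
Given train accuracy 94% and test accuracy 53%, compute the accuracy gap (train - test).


Gap = train_accuracy - test_accuracy
= 94 - 53
= 41%
This large gap strongly indicates overfitting.

41


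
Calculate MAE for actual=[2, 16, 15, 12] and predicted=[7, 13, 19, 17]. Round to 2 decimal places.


Absolute errors: [5, 3, 4, 5]
Sum of absolute errors = 17
MAE = 17 / 4 = 4.25

4.25


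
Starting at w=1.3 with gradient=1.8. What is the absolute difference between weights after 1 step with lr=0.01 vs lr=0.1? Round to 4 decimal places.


With lr=0.01: w_new = 1.3 - 0.01 * 1.8 = 1.282
With lr=0.1: w_new = 1.3 - 0.1 * 1.8 = 1.12
Absolute difference = |1.282 - 1.12|
= 0.1620

0.1620


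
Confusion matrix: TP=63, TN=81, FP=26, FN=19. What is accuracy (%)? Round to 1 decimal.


Accuracy = (TP + TN) / (TP + TN + FP + FN) * 100
= (63 + 81) / (63 + 81 + 26 + 19)
= 144 / 189
= 0.7619
= 76.2%

76.2


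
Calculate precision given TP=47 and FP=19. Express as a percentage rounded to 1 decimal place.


Precision = TP / (TP + FP) * 100
= 47 / (47 + 19)
= 47 / 66
= 0.7121
= 71.2%

71.2


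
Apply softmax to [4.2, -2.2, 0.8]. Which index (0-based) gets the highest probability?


Softmax is a monotonic transformation, so it preserves the argmax.
We need to find the index of the maximum logit.
Index 0: 4.2
Index 1: -2.2
Index 2: 0.8
Maximum logit = 4.2 at index 0

0


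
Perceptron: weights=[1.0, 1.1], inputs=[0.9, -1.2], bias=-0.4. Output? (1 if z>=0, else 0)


z = w . x + b
= 1.0*0.9 + 1.1*-1.2 + -0.4
= 0.9 + -1.32 + -0.4
= -0.42 + -0.4
= -0.82
Since z = -0.82 < 0, output = 0

0


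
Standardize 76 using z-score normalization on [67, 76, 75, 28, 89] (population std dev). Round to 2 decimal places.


Mean = (67 + 76 + 75 + 28 + 89) / 5 = 67.0
Variance = sum((x_i - mean)^2) / n = 430.0
Std = sqrt(430.0) = 20.7364
Z = (x - mean) / std
= (76 - 67.0) / 20.7364
= 9.0 / 20.7364
= 0.43

0.43


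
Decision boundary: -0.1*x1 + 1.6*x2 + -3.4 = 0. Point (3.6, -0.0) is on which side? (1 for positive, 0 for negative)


Compute -0.1 * 3.6 + 1.6 * -0.0 + -3.4
= -0.36 + -0.0 + -3.4
= -3.76
Since -3.76 < 0, the point is on the negative side.

0


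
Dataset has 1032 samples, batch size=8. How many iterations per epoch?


Iterations per epoch = dataset_size / batch_size
= 1032 / 8
= 129

129


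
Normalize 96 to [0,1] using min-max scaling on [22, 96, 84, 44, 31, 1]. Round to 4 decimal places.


Min = 1, Max = 96
Range = 96 - 1 = 95
Scaled = (x - min) / (max - min)
= (96 - 1) / 95
= 95 / 95
= 1.0000

1.0000


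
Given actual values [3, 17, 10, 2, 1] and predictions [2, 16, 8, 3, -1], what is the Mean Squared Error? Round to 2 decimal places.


Differences: [1, 1, 2, -1, 2]
Squared errors: [1, 1, 4, 1, 4]
Sum of squared errors = 11
MSE = 11 / 5 = 2.20

2.20


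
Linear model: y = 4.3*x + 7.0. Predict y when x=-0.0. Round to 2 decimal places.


y = 4.3 * -0.0 + (7.0)
= -0.0 + (7.0)
= 7.00

7.00


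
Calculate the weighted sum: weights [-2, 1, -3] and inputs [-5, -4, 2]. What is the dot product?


Element-wise products:
-2 * -5 = 10
1 * -4 = -4
-3 * 2 = -6
Sum = 10 + -4 + -6
= 0

0


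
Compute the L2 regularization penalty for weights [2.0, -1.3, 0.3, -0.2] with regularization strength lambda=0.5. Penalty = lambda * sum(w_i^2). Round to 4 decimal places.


Squaring each weight:
2.0^2 = 4.0
(-1.3)^2 = 1.69
0.3^2 = 0.09
(-0.2)^2 = 0.04
Sum of squares = 5.82
Penalty = 0.5 * 5.82 = 2.9100

2.9100


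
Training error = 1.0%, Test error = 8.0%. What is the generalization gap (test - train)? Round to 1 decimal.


Generalization gap = test_error - train_error
= 8.0 - 1.0
= 7.0%
A moderate gap.

7.0


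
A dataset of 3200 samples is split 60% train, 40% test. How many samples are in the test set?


Train samples = 3200 * 60% = 1920
Test samples = 3200 - 1920
= 1280

1280


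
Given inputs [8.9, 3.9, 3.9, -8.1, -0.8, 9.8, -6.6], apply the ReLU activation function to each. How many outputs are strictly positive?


ReLU(x) = max(0, x) for each element:
ReLU(8.9) = 8.9
ReLU(3.9) = 3.9
ReLU(3.9) = 3.9
ReLU(-8.1) = 0
ReLU(-0.8) = 0
ReLU(9.8) = 9.8
ReLU(-6.6) = 0
Active neurons (>0): 4

4


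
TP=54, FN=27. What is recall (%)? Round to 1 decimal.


Recall = TP / (TP + FN) * 100
= 54 / (54 + 27)
= 54 / 81
= 0.6667
= 66.7%

66.7


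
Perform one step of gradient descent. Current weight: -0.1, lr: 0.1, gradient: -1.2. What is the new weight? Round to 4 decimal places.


w_new = w_old - lr * gradient
= -0.1 - 0.1 * -1.2
= -0.1 - (-0.12)
= 0.0200

0.0200


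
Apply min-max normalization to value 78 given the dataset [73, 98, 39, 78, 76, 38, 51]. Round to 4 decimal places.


Min = 38, Max = 98
Range = 98 - 38 = 60
Scaled = (x - min) / (max - min)
= (78 - 38) / 60
= 40 / 60
= 0.6667

0.6667


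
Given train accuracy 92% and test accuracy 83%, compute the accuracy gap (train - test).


Gap = train_accuracy - test_accuracy
= 92 - 83
= 9%
This moderate gap may indicate mild overfitting.

9


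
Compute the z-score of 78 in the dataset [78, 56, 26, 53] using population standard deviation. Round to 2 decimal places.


Mean = (78 + 56 + 26 + 53) / 4 = 53.25
Variance = sum((x_i - mean)^2) / n = 340.6875
Std = sqrt(340.6875) = 18.4577
Z = (x - mean) / std
= (78 - 53.25) / 18.4577
= 24.75 / 18.4577
= 1.34

1.34


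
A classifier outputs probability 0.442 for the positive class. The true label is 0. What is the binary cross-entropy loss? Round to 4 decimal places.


For y=0: Loss = -log(1-p)
= -log(1 - 0.442)
= -log(0.558)
= -(-0.5834)
= 0.5834

0.5834


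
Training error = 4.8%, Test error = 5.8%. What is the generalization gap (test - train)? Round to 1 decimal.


Generalization gap = test_error - train_error
= 5.8 - 4.8
= 1.0%
A small gap suggests good generalization.

1.0


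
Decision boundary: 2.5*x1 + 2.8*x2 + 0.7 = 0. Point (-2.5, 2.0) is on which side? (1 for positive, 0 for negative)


Compute 2.5 * -2.5 + 2.8 * 2.0 + 0.7
= -6.25 + 5.6 + 0.7
= 0.05
Since 0.05 >= 0, the point is on the positive side.

1


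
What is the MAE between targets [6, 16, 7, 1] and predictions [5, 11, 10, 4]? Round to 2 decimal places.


Absolute errors: [1, 5, 3, 3]
Sum of absolute errors = 12
MAE = 12 / 4 = 3.00

3.00


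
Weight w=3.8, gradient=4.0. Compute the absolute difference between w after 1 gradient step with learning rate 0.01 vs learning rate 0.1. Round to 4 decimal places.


With lr=0.01: w_new = 3.8 - 0.01 * 4.0 = 3.76
With lr=0.1: w_new = 3.8 - 0.1 * 4.0 = 3.4
Absolute difference = |3.76 - 3.4|
= 0.3600

0.3600


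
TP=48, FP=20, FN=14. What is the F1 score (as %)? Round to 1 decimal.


Precision = TP / (TP + FP) = 48 / 68 = 0.7059
Recall = TP / (TP + FN) = 48 / 62 = 0.7742
F1 = 2 * P * R / (P + R)
= 2 * 0.7059 * 0.7742 / (0.7059 + 0.7742)
= 1.093 / 1.4801
= 0.7385
As percentage: 73.8%

73.8


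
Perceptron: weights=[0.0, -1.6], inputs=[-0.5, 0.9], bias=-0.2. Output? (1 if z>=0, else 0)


z = w . x + b
= 0.0*-0.5 + -1.6*0.9 + -0.2
= -0.0 + -1.44 + -0.2
= -1.44 + -0.2
= -1.64
Since z = -1.64 < 0, output = 0

0


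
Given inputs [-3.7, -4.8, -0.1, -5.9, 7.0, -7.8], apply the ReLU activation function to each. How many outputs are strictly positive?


ReLU(x) = max(0, x) for each element:
ReLU(-3.7) = 0
ReLU(-4.8) = 0
ReLU(-0.1) = 0
ReLU(-5.9) = 0
ReLU(7.0) = 7.0
ReLU(-7.8) = 0
Active neurons (>0): 1

1


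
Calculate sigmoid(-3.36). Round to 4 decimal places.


sigmoid(z) = 1 / (1 + exp(-z))
exp(-(-3.36)) = exp(3.36) = 28.7892
1 + 28.7892 = 29.7892
1 / 29.7892 = 0.0336

0.0336


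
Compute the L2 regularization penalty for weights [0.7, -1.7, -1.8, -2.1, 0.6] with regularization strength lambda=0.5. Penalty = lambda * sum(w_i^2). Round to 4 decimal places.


Squaring each weight:
0.7^2 = 0.49
(-1.7)^2 = 2.89
(-1.8)^2 = 3.24
(-2.1)^2 = 4.41
0.6^2 = 0.36
Sum of squares = 11.39
Penalty = 0.5 * 11.39 = 5.6950

5.6950


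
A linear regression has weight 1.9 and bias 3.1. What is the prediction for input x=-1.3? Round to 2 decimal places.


y = 1.9 * -1.3 + (3.1)
= -2.47 + (3.1)
= 0.63

0.63


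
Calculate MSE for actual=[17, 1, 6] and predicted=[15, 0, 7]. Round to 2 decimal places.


Differences: [2, 1, -1]
Squared errors: [4, 1, 1]
Sum of squared errors = 6
MSE = 6 / 3 = 2.00

2.00


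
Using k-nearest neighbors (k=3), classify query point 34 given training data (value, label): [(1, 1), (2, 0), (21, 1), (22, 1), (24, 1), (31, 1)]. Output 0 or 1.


Distances from query 34:
Point 31 (class 1): distance = 3
Point 24 (class 1): distance = 10
Point 22 (class 1): distance = 12
K=3 nearest neighbors: classes = [1, 1, 1]
Votes for class 1: 3 / 3
Majority vote => class 1

1


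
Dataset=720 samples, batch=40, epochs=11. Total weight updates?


Iterations per epoch = 720 / 40 = 18
Total updates = iterations_per_epoch * epochs
= 18 * 11
= 198

198


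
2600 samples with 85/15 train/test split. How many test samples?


Train samples = 2600 * 85% = 2210
Test samples = 2600 - 2210
= 390

390


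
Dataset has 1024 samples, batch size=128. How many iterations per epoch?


Iterations per epoch = dataset_size / batch_size
= 1024 / 128
= 8

8


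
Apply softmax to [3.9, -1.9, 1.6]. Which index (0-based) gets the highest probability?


Softmax is a monotonic transformation, so it preserves the argmax.
We need to find the index of the maximum logit.
Index 0: 3.9
Index 1: -1.9
Index 2: 1.6
Maximum logit = 3.9 at index 0

0


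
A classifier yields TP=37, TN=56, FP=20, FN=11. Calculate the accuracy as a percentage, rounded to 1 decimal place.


Accuracy = (TP + TN) / (TP + TN + FP + FN) * 100
= (37 + 56) / (37 + 56 + 20 + 11)
= 93 / 124
= 0.75
= 75.0%

75.0


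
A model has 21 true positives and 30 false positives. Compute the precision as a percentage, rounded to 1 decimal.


Precision = TP / (TP + FP) * 100
= 21 / (21 + 30)
= 21 / 51
= 0.4118
= 41.2%

41.2


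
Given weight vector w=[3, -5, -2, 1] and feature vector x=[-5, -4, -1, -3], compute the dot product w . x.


Element-wise products:
3 * -5 = -15
-5 * -4 = 20
-2 * -1 = 2
1 * -3 = -3
Sum = -15 + 20 + 2 + -3
= 4

4


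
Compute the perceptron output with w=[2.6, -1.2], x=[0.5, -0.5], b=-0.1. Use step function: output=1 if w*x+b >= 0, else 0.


z = w . x + b
= 2.6*0.5 + -1.2*-0.5 + -0.1
= 1.3 + 0.6 + -0.1
= 1.9 + -0.1
= 1.8
Since z = 1.8 >= 0, output = 1

1


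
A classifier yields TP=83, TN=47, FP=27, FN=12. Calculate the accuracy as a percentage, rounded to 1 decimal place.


Accuracy = (TP + TN) / (TP + TN + FP + FN) * 100
= (83 + 47) / (83 + 47 + 27 + 12)
= 130 / 169
= 0.7692
= 76.9%

76.9


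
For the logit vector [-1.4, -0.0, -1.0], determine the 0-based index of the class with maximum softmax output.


Softmax is a monotonic transformation, so it preserves the argmax.
We need to find the index of the maximum logit.
Index 0: -1.4
Index 1: -0.0
Index 2: -1.0
Maximum logit = -0.0 at index 1

1


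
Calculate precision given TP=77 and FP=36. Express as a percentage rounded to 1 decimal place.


Precision = TP / (TP + FP) * 100
= 77 / (77 + 36)
= 77 / 113
= 0.6814
= 68.1%

68.1


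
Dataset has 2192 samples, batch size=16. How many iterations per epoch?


Iterations per epoch = dataset_size / batch_size
= 2192 / 16
= 137

137


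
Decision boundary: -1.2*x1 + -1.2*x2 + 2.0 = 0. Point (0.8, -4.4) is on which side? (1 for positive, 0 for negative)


Compute -1.2 * 0.8 + -1.2 * -4.4 + 2.0
= -0.96 + 5.28 + 2.0
= 6.32
Since 6.32 >= 0, the point is on the positive side.

1


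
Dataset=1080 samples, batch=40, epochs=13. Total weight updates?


Iterations per epoch = 1080 / 40 = 27
Total updates = iterations_per_epoch * epochs
= 27 * 13
= 351

351


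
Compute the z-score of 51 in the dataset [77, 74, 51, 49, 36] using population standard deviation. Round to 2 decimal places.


Mean = (77 + 74 + 51 + 49 + 36) / 5 = 57.4
Variance = sum((x_i - mean)^2) / n = 245.84
Std = sqrt(245.84) = 15.6793
Z = (x - mean) / std
= (51 - 57.4) / 15.6793
= -6.4 / 15.6793
= -0.41

-0.41


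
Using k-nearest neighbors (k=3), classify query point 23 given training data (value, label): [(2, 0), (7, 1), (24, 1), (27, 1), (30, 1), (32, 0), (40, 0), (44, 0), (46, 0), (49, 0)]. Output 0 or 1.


Distances from query 23:
Point 24 (class 1): distance = 1
Point 27 (class 1): distance = 4
Point 30 (class 1): distance = 7
K=3 nearest neighbors: classes = [1, 1, 1]
Votes for class 1: 3 / 3
Majority vote => class 1

1


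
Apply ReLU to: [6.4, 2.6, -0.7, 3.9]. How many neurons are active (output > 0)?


ReLU(x) = max(0, x) for each element:
ReLU(6.4) = 6.4
ReLU(2.6) = 2.6
ReLU(-0.7) = 0
ReLU(3.9) = 3.9
Active neurons (>0): 3

3


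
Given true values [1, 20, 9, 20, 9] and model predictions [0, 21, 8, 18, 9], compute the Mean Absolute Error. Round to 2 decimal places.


Absolute errors: [1, 1, 1, 2, 0]
Sum of absolute errors = 5
MAE = 5 / 5 = 1.00

1.00


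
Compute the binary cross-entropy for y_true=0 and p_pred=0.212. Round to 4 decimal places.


For y=0: Loss = -log(1-p)
= -log(1 - 0.212)
= -log(0.788)
= -(-0.2383)
= 0.2383

0.2383


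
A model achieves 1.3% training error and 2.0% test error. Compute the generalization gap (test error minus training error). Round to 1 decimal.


Generalization gap = test_error - train_error
= 2.0 - 1.3
= 0.7%
A small gap suggests good generalization.

0.7


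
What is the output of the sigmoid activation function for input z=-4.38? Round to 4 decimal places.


sigmoid(z) = 1 / (1 + exp(-z))
exp(-(-4.38)) = exp(4.38) = 79.838
1 + 79.838 = 80.838
1 / 80.838 = 0.0124

0.0124


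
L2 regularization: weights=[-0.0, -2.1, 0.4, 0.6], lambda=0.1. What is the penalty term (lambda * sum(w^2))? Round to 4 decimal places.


Squaring each weight:
(-0.0)^2 = 0.0
(-2.1)^2 = 4.41
0.4^2 = 0.16
0.6^2 = 0.36
Sum of squares = 4.93
Penalty = 0.1 * 4.93 = 0.4930

0.4930


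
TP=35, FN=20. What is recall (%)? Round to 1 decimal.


Recall = TP / (TP + FN) * 100
= 35 / (35 + 20)
= 35 / 55
= 0.6364
= 63.6%

63.6


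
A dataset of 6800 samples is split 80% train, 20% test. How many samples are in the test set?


Train samples = 6800 * 80% = 5440
Test samples = 6800 - 5440
= 1360

1360


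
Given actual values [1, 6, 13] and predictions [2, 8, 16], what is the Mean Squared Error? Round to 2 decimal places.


Differences: [-1, -2, -3]
Squared errors: [1, 4, 9]
Sum of squared errors = 14
MSE = 14 / 3 = 4.67

4.67


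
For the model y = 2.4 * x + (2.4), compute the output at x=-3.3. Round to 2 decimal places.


y = 2.4 * -3.3 + (2.4)
= -7.92 + (2.4)
= -5.52

-5.52


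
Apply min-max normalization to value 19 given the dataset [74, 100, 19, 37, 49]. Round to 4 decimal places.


Min = 19, Max = 100
Range = 100 - 19 = 81
Scaled = (x - min) / (max - min)
= (19 - 19) / 81
= 0 / 81
= 0.0000

0.0000


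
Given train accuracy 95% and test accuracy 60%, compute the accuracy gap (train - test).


Gap = train_accuracy - test_accuracy
= 95 - 60
= 35%
This large gap strongly indicates overfitting.

35


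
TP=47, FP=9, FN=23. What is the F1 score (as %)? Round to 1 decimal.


Precision = TP / (TP + FP) = 47 / 56 = 0.8393
Recall = TP / (TP + FN) = 47 / 70 = 0.6714
F1 = 2 * P * R / (P + R)
= 2 * 0.8393 * 0.6714 / (0.8393 + 0.6714)
= 1.127 / 1.5107
= 0.746
As percentage: 74.6%

74.6
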